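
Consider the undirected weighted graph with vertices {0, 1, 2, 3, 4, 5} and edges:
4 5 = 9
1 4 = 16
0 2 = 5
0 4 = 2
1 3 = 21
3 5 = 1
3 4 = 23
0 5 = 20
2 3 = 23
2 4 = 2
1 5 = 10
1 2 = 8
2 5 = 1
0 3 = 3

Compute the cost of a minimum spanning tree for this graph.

Prim's algorithm from 1:
Step 1: cheapest edge leaving the tree is 1 2 (8); add 2.
Step 2: cheapest edge leaving the tree is 2 5 (1); add 5.
Step 3: cheapest edge leaving the tree is 3 5 (1); add 3.
Step 4: cheapest edge leaving the tree is 2 4 (2); add 4.
Step 5: cheapest edge leaving the tree is 0 4 (2); add 0.
MST edges: 1 2, 2 5, 3 5, 2 4, 0 4; total weight 8+1+1+2+2 = 14.

14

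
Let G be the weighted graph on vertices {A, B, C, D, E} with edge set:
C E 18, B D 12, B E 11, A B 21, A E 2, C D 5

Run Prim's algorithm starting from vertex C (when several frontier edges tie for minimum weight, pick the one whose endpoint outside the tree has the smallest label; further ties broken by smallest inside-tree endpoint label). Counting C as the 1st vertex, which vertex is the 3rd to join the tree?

B

Prim, starting at C.
Step 1: frontier [C D 5, C E 18] → take C D (5); add D.
Step 2: frontier [C E 18, B D 12] → take B D (12); add B.
Step 3: frontier [B E 11, A B 21, C E 18] → take B E (11); add E.
Step 4: frontier [A B 21, A E 2] → take A E (2); add A.
Vertex order: C, D, B, E, A. The 3rd vertex is B.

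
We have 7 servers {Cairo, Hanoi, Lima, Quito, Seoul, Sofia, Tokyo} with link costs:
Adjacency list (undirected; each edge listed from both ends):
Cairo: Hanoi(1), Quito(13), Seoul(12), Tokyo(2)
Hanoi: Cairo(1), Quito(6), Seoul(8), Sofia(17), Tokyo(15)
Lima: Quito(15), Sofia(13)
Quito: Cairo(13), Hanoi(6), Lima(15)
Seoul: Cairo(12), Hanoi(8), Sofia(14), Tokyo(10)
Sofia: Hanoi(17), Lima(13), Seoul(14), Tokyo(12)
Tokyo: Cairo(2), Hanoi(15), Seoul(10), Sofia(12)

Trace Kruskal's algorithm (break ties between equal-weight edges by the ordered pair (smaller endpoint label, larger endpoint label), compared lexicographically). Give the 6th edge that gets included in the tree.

Lima-Sofia

Kruskal's algorithm — process edges by increasing weight (ties by edge label):
Cairo–Hanoi (1): add. Components now {Cairo,Hanoi} {Seoul} {Tokyo} {Quito} {Lima} {Sofia}
Cairo–Tokyo (2): add. Components now {Cairo,Hanoi,Tokyo} {Seoul} {Quito} {Lima} {Sofia}
Hanoi–Quito (6): add. Components now {Cairo,Hanoi,Quito,Tokyo} {Seoul} {Lima} {Sofia}
Hanoi–Seoul (8): add. Components now {Cairo,Hanoi,Quito,Seoul,Tokyo} {Lima} {Sofia}
Seoul–Tokyo (10): skip — Seoul and Tokyo already connected.
Cairo–Seoul (12): skip — Seoul and Cairo already connected.
Sofia–Tokyo (12): add. Components now {Cairo,Hanoi,Quito,Seoul,Sofia,Tokyo} {Lima}
Cairo–Quito (13): skip — Quito and Cairo already connected.
Lima–Sofia (13): add. Components now {Cairo,Hanoi,Lima,Quito,Seoul,Sofia,Tokyo}
The 6th edge added is Lima–Sofia.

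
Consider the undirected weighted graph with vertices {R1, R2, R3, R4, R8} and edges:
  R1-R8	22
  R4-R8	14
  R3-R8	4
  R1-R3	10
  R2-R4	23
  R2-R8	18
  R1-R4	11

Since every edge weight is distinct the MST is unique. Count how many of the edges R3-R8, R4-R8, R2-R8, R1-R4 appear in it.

3

Kruskal: consider edges lightest-first.
R3-R8 (4): add. Components now {R2} {R4} {R3,R8} {R1}
R1-R3 (10): add. Components now {R2} {R4} {R1,R3,R8}
R1-R4 (11): add. Components now {R2} {R1,R3,R4,R8}
R4-R8 (14): skip — R4 and R8 already connected.
R2-R8 (18): add. Components now {R1,R2,R3,R4,R8}
MST edge set: {R3-R8, R1-R3, R1-R4, R2-R8}.
Of the listed edges, {R3-R8, R2-R8, R1-R4} are in the MST → 3.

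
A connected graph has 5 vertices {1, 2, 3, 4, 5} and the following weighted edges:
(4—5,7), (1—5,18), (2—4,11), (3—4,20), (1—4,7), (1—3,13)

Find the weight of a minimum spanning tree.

Prim's algorithm from 1:
Step 1: cheapest edge leaving the tree is 1—4 (7); add 4.
Step 2: cheapest edge leaving the tree is 4—5 (7); add 5.
Step 3: cheapest edge leaving the tree is 2—4 (11); add 2.
Step 4: cheapest edge leaving the tree is 1—3 (13); add 3.
MST edges: 1—4, 4—5, 2—4, 1—3; total weight 7+7+11+13 = 38.

38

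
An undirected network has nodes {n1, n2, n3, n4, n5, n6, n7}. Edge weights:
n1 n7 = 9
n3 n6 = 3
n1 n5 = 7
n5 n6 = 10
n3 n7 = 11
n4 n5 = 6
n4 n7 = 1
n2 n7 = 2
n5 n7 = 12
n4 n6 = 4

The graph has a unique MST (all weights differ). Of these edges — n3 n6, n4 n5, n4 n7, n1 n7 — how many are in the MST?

Kruskal's algorithm — process edges by increasing weight (ties by edge label):
n4 n7 (1): add. Components now {n5} {n4,n7} {n3} {n6} {n2} {n1}
n2 n7 (2): add. Components now {n5} {n2,n4,n7} {n3} {n6} {n1}
n3 n6 (3): add. Components now {n5} {n2,n4,n7} {n3,n6} {n1}
n4 n6 (4): add. Components now {n5} {n2,n3,n4,n6,n7} {n1}
n4 n5 (6): add. Components now {n2,n3,n4,n5,n6,n7} {n1}
n1 n5 (7): add. Components now {n1,n2,n3,n4,n5,n6,n7}
MST edge set: {n4 n7, n2 n7, n3 n6, n4 n6, n4 n5, n1 n5}.
Of the listed edges, {n3 n6, n4 n5, n4 n7} are in the MST → 3.

3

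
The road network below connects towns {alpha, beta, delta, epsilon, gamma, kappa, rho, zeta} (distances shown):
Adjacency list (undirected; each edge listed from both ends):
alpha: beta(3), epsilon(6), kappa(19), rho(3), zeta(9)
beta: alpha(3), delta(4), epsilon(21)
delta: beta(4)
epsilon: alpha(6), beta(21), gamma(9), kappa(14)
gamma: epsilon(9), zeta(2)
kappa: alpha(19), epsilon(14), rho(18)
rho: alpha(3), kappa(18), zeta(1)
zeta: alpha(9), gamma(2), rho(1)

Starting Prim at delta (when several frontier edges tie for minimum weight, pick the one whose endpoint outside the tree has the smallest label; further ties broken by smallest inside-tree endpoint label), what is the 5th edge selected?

gamma-zeta

Prim's algorithm from delta:
Step 1: cheapest edge leaving the tree is beta-delta (4); add beta.
Step 2: cheapest edge leaving the tree is alpha-beta (3); add alpha.
Step 3: cheapest edge leaving the tree is alpha-rho (3); add rho.
Step 4: cheapest edge leaving the tree is rho-zeta (1); add zeta.
Step 5: cheapest edge leaving the tree is gamma-zeta (2); add gamma.
Step 6: cheapest edge leaving the tree is alpha-epsilon (6); add epsilon.
Step 7: cheapest edge leaving the tree is epsilon-kappa (14); add kappa.
The 5th edge added is gamma-zeta.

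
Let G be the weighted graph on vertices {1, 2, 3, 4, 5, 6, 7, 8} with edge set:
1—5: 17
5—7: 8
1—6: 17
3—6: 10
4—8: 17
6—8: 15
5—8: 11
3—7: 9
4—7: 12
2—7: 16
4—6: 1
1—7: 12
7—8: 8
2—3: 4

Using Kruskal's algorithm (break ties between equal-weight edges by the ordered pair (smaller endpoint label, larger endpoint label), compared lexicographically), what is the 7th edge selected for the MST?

1-7

Kruskal's algorithm — process edges by increasing weight (ties by edge label):
4—6 (1): add — endpoints in different components.
2—3 (4): add — endpoints in different components.
5—7 (8): add — endpoints in different components.
7—8 (8): add — endpoints in different components.
3—7 (9): add — endpoints in different components.
3—6 (10): add — endpoints in different components.
5—8 (11): skip — 5 and 8 already connected.
1—7 (12): add — endpoints in different components.
The 7th edge added is 1—7.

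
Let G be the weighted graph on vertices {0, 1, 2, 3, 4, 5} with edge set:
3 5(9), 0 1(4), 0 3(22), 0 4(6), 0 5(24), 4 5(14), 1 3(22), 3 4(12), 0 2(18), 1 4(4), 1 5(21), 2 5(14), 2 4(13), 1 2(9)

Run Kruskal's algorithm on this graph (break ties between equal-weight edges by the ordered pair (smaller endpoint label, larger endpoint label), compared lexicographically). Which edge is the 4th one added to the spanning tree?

Sort edges by weight, then run Kruskal:
0 1 (4): add. Components now {0,1} {2} {3} {4} {5}
1 4 (4): add. Components now {0,1,4} {2} {3} {5}
0 4 (6): skip — 0 and 4 already connected.
1 2 (9): add. Components now {0,1,2,4} {3} {5}
3 5 (9): add. Components now {0,1,2,4} {3,5}
3 4 (12): add. Components now {0,1,2,3,4,5}
The 4th edge added is 3 5.

3-5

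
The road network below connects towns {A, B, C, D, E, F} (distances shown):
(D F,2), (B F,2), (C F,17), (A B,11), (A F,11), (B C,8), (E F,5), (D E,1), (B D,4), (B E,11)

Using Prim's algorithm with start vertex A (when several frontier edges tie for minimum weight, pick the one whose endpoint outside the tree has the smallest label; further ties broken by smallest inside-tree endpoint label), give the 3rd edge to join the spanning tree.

D-F

Prim's algorithm from A:
Step 1: cheapest edge leaving the tree is A B (11); add B.
Step 2: cheapest edge leaving the tree is B F (2); add F.
Step 3: cheapest edge leaving the tree is D F (2); add D.
Step 4: cheapest edge leaving the tree is D E (1); add E.
Step 5: cheapest edge leaving the tree is B C (8); add C.
The 3rd edge added is D F.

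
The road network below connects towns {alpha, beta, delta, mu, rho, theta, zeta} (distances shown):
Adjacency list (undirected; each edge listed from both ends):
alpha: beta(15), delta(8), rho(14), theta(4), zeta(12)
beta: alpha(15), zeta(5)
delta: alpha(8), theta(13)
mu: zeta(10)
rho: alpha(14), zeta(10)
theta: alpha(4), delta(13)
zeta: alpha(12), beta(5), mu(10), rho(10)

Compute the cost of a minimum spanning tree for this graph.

Kruskal's algorithm — process edges by increasing weight (ties by edge label):
alpha–theta (4): add — endpoints in different components.
beta–zeta (5): add — endpoints in different components.
alpha–delta (8): add — endpoints in different components.
mu–zeta (10): add — endpoints in different components.
rho–zeta (10): add — endpoints in different components.
alpha–zeta (12): add — endpoints in different components.
MST edges: alpha–theta, beta–zeta, alpha–delta, mu–zeta, rho–zeta, alpha–zeta; total weight 4+5+8+10+10+12 = 49.

49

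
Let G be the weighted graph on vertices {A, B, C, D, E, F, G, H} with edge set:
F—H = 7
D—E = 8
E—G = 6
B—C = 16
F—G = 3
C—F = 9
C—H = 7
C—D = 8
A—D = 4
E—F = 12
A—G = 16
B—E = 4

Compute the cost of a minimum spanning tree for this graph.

Kruskal's algorithm — process edges by increasing weight (ties by edge label):
F—G (3): add — endpoints in different components.
A—D (4): add — endpoints in different components.
B—E (4): add — endpoints in different components.
E—G (6): add — endpoints in different components.
C—H (7): add — endpoints in different components.
F—H (7): add — endpoints in different components.
C—D (8): add — endpoints in different components.
MST edges: F—G, A—D, B—E, E—G, C—H, F—H, C—D; total weight 3+4+4+6+7+7+8 = 39.

39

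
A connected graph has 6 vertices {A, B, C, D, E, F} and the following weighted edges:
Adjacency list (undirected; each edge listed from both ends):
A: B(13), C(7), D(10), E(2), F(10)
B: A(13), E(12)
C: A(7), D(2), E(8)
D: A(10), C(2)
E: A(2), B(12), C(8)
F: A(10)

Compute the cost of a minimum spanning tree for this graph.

33

Prim's algorithm from E:
Step 1: cheapest edge leaving the tree is A–E (2); add A.
Step 2: cheapest edge leaving the tree is A–C (7); add C.
Step 3: cheapest edge leaving the tree is C–D (2); add D.
Step 4: cheapest edge leaving the tree is A–F (10); add F.
Step 5: cheapest edge leaving the tree is B–E (12); add B.
MST edges: A–E, A–C, C–D, A–F, B–E; total weight 2+7+2+10+12 = 33.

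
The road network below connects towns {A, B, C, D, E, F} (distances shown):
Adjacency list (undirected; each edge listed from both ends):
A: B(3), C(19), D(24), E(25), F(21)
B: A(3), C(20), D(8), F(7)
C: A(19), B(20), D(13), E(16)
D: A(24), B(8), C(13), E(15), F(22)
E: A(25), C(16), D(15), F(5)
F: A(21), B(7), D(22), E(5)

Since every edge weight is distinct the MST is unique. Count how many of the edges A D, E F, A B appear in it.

Kruskal: consider edges lightest-first.
A B (3): add. Components now {A,B} {C} {D} {E} {F}
E F (5): add. Components now {A,B} {C} {D} {E,F}
B F (7): add. Components now {A,B,E,F} {C} {D}
B D (8): add. Components now {A,B,D,E,F} {C}
C D (13): add. Components now {A,B,C,D,E,F}
MST edge set: {A B, E F, B F, B D, C D}.
Of the listed edges, {E F, A B} are in the MST → 2.

2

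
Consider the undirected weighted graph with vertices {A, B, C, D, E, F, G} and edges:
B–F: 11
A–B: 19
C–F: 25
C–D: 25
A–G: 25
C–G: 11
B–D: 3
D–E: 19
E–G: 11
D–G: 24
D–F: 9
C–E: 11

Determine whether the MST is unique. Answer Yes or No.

No

Kruskal's algorithm — process edges by increasing weight (ties by edge label):
B–D (3): add. Components now {A} {B,D} {C} {E} {F} {G}
D–F (9): add. Components now {A} {B,D,F} {C} {E} {G}
B–F (11): skip — B and F already connected.
C–E (11): add. Components now {A} {B,D,F} {C,E} {G}
C–G (11): add. Components now {A} {B,D,F} {C,E,G}
E–G (11): skip — E and G already connected.
A–B (19): add. Components now {A,B,D,F} {C,E,G}
D–E (19): add. Components now {A,B,C,D,E,F,G}
Non-tree edge E–G has weight 11, equal to the heaviest edge on its tree cycle — swapping gives another MST of the same weight. Not unique.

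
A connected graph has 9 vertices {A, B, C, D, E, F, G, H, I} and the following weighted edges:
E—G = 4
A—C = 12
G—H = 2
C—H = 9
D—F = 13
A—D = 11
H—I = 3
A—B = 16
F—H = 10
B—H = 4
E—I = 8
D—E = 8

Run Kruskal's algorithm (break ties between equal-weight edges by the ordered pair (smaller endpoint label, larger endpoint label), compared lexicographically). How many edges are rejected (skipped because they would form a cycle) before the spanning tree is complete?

1

Kruskal: consider edges lightest-first.
G—H (2): add — endpoints in different components.
H—I (3): add — endpoints in different components.
B—H (4): add — endpoints in different components.
E—G (4): add — endpoints in different components.
D—E (8): add — endpoints in different components.
E—I (8): skip — E and I already connected.
C—H (9): add — endpoints in different components.
F—H (10): add — endpoints in different components.
A—D (11): add — endpoints in different components.
Edges rejected before the tree was complete: 1.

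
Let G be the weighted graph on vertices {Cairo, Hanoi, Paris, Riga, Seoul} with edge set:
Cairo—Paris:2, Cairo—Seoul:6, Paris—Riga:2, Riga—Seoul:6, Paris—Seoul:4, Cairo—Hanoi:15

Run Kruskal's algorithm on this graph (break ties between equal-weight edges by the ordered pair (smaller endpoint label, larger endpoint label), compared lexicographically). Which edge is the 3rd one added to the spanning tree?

Sort edges by weight, then run Kruskal:
Cairo—Paris (2): add. Components now {Cairo,Paris} {Riga} {Seoul} {Hanoi}
Paris—Riga (2): add. Components now {Cairo,Paris,Riga} {Seoul} {Hanoi}
Paris—Seoul (4): add. Components now {Cairo,Paris,Riga,Seoul} {Hanoi}
Cairo—Seoul (6): skip — Cairo and Seoul already connected.
Riga—Seoul (6): skip — Riga and Seoul already connected.
Cairo—Hanoi (15): add. Components now {Cairo,Hanoi,Paris,Riga,Seoul}
The 3rd edge added is Paris—Seoul.

Paris-Seoul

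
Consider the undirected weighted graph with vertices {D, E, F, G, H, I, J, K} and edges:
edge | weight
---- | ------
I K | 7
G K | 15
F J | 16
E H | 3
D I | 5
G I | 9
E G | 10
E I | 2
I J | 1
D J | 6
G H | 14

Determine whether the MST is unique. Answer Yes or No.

Kruskal's algorithm — process edges by increasing weight (ties by edge label):
I J (1): add — endpoints in different components.
E I (2): add — endpoints in different components.
E H (3): add — endpoints in different components.
D I (5): add — endpoints in different components.
D J (6): skip — D and J already connected.
I K (7): add — endpoints in different components.
G I (9): add — endpoints in different components.
E G (10): skip — E and G already connected.
G H (14): skip — G and H already connected.
G K (15): skip — G and K already connected.
F J (16): add — endpoints in different components.
Every non-tree edge has weight strictly greater than the heaviest edge on the tree path between its endpoints, so the MST is unique.

Yes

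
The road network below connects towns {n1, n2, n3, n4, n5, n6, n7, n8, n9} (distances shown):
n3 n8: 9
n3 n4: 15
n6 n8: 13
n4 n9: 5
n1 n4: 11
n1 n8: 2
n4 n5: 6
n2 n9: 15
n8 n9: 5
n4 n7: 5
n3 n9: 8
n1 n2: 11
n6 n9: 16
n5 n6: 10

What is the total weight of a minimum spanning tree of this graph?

Prim, starting at n7.
Step 1: cheapest edge leaving the tree is n4 n7 (5); add n4.
Step 2: cheapest edge leaving the tree is n4 n9 (5); add n9.
Step 3: cheapest edge leaving the tree is n8 n9 (5); add n8.
Step 4: cheapest edge leaving the tree is n1 n8 (2); add n1.
Step 5: cheapest edge leaving the tree is n4 n5 (6); add n5.
Step 6: cheapest edge leaving the tree is n3 n9 (8); add n3.
Step 7: cheapest edge leaving the tree is n5 n6 (10); add n6.
Step 8: cheapest edge leaving the tree is n1 n2 (11); add n2.
MST edges: n4 n7, n4 n9, n8 n9, n1 n8, n4 n5, n3 n9, n5 n6, n1 n2; total weight 5+5+5+2+6+8+10+11 = 52.

52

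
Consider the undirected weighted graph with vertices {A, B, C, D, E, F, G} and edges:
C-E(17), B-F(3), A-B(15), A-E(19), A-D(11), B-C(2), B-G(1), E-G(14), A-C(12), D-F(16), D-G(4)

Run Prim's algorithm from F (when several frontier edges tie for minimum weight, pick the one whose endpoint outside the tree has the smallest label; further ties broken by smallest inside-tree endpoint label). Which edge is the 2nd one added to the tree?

Prim's algorithm from F:
Step 1: frontier [B-F 3, D-F 16] → take B-F (3); add B.
Step 2: frontier [B-G 1, B-C 2, A-B 15, D-F 16] → take B-G (1); add G.
Step 3: frontier [B-C 2, A-B 15, D-F 16, D-G 4, E-G 14] → take B-C (2); add C.
Step 4: frontier [A-B 15, A-C 12, C-E 17, D-F 16, D-G 4, E-G 14] → take D-G (4); add D.
Step 5: frontier [A-B 15, A-C 12, C-E 17, A-D 11, E-G 14] → take A-D (11); add A.
Step 6: frontier [A-E 19, C-E 17, E-G 14] → take E-G (14); add E.
The 2nd edge added is B-G.

B-G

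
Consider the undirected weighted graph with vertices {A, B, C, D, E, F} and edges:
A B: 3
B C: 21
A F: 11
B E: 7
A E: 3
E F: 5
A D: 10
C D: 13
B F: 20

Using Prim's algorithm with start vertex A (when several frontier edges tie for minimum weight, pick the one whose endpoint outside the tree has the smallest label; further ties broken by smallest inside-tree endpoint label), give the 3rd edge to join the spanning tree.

Prim's algorithm from A:
Step 1: cheapest edge leaving the tree is A B (3); add B.
Step 2: cheapest edge leaving the tree is A E (3); add E.
Step 3: cheapest edge leaving the tree is E F (5); add F.
Step 4: cheapest edge leaving the tree is A D (10); add D.
Step 5: cheapest edge leaving the tree is C D (13); add C.
The 3rd edge added is E F.

E-F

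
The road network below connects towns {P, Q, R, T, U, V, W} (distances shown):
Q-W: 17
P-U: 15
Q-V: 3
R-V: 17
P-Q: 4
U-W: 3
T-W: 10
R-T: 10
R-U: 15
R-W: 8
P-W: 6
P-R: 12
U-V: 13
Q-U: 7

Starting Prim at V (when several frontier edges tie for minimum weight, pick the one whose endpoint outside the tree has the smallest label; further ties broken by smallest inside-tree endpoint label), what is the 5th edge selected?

R-W

Prim's algorithm from V:
Step 1: cheapest edge leaving the tree is Q-V (3); add Q.
Step 2: cheapest edge leaving the tree is P-Q (4); add P.
Step 3: cheapest edge leaving the tree is P-W (6); add W.
Step 4: cheapest edge leaving the tree is U-W (3); add U.
Step 5: cheapest edge leaving the tree is R-W (8); add R.
Step 6: cheapest edge leaving the tree is R-T (10); add T.
The 5th edge added is R-W.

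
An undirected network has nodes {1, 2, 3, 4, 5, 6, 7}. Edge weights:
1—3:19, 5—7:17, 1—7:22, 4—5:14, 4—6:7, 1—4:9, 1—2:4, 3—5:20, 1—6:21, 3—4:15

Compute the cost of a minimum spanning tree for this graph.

66

Prim's algorithm from 6:
Step 1: cheapest edge leaving the tree is 4—6 (7); add 4.
Step 2: cheapest edge leaving the tree is 1—4 (9); add 1.
Step 3: cheapest edge leaving the tree is 1—2 (4); add 2.
Step 4: cheapest edge leaving the tree is 4—5 (14); add 5.
Step 5: cheapest edge leaving the tree is 3—4 (15); add 3.
Step 6: cheapest edge leaving the tree is 5—7 (17); add 7.
MST edges: 4—6, 1—4, 1—2, 4—5, 3—4, 5—7; total weight 7+9+4+14+15+17 = 66.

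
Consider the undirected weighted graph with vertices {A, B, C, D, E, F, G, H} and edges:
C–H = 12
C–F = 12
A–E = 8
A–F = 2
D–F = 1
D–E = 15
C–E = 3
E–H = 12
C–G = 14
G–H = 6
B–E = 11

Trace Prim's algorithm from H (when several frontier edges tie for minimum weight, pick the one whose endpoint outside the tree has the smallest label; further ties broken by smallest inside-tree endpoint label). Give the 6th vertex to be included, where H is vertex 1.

Prim, starting at H.
Step 1: frontier [G–H 6, C–H 12, E–H 12] → take G–H (6); add G.
Step 2: frontier [C–G 14, C–H 12, E–H 12] → take C–H (12); add C.
Step 3: frontier [C–E 3, C–F 12, E–H 12] → take C–E (3); add E.
Step 4: frontier [C–F 12, A–E 8, B–E 11, D–E 15] → take A–E (8); add A.
Step 5: frontier [A–F 2, C–F 12, B–E 11, D–E 15] → take A–F (2); add F.
Step 6: frontier [B–E 11, D–E 15, D–F 1] → take D–F (1); add D.
Step 7: frontier [B–E 11] → take B–E (11); add B.
Vertex order: H, G, C, E, A, F, D, B. The 6th vertex is F.

F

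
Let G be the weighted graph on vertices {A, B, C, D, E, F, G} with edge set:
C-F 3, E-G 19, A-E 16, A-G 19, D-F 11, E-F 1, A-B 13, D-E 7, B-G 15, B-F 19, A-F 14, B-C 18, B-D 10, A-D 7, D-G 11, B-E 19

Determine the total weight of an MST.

39

Prim, starting at B.
Step 1: cheapest edge leaving the tree is B-D (10); add D.
Step 2: cheapest edge leaving the tree is A-D (7); add A.
Step 3: cheapest edge leaving the tree is D-E (7); add E.
Step 4: cheapest edge leaving the tree is E-F (1); add F.
Step 5: cheapest edge leaving the tree is C-F (3); add C.
Step 6: cheapest edge leaving the tree is D-G (11); add G.
MST edges: B-D, A-D, D-E, E-F, C-F, D-G; total weight 10+7+7+1+3+11 = 39.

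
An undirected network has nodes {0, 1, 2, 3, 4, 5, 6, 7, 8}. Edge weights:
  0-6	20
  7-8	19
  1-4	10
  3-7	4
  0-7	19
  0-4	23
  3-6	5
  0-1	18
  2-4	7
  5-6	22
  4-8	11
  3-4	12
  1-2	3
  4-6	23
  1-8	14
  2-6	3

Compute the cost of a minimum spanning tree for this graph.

73

Sort edges by weight, then run Kruskal:
1-2 (3): add — endpoints in different components.
2-6 (3): add — endpoints in different components.
3-7 (4): add — endpoints in different components.
3-6 (5): add — endpoints in different components.
2-4 (7): add — endpoints in different components.
1-4 (10): skip — 1 and 4 already connected.
4-8 (11): add — endpoints in different components.
3-4 (12): skip — 3 and 4 already connected.
1-8 (14): skip — 1 and 8 already connected.
0-1 (18): add — endpoints in different components.
0-7 (19): skip — 0 and 7 already connected.
7-8 (19): skip — 7 and 8 already connected.
0-6 (20): skip — 0 and 6 already connected.
5-6 (22): add — endpoints in different components.
MST edges: 1-2, 2-6, 3-7, 3-6, 2-4, 4-8, 0-1, 5-6; total weight 3+3+4+5+7+11+18+22 = 73.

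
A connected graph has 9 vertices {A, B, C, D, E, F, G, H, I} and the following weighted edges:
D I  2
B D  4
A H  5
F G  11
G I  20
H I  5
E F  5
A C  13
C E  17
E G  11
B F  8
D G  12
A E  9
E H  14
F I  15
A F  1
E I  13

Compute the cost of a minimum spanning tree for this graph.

46

Prim's algorithm from B:
Step 1: cheapest edge leaving the tree is B D (4); add D.
Step 2: cheapest edge leaving the tree is D I (2); add I.
Step 3: cheapest edge leaving the tree is H I (5); add H.
Step 4: cheapest edge leaving the tree is A H (5); add A.
Step 5: cheapest edge leaving the tree is A F (1); add F.
Step 6: cheapest edge leaving the tree is E F (5); add E.
Step 7: cheapest edge leaving the tree is E G (11); add G.
Step 8: cheapest edge leaving the tree is A C (13); add C.
MST edges: B D, D I, H I, A H, A F, E F, E G, A C; total weight 4+2+5+5+1+5+11+13 = 46.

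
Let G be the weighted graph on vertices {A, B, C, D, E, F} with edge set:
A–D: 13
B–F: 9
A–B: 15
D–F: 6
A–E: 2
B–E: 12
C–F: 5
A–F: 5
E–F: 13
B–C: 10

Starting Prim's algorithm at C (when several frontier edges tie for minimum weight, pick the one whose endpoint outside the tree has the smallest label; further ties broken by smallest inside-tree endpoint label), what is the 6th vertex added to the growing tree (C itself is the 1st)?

B

Prim, starting at C.
Step 1: frontier [C–F 5, B–C 10] → take C–F (5); add F.
Step 2: frontier [B–C 10, A–F 5, D–F 6, B–F 9, E–F 13] → take A–F (5); add A.
Step 3: frontier [A–E 2, A–D 13, A–B 15, B–C 10, D–F 6, B–F 9, E–F 13] → take A–E (2); add E.
Step 4: frontier [A–D 13, A–B 15, B–C 10, B–E 12, D–F 6, B–F 9] → take D–F (6); add D.
Step 5: frontier [A–B 15, B–C 10, B–E 12, B–F 9] → take B–F (9); add B.
Vertex order: C, F, A, E, D, B. The 6th vertex is B.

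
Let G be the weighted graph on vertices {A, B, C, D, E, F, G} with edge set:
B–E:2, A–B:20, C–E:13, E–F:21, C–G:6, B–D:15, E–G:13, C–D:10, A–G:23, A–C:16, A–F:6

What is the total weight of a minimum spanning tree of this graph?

53

Sort edges by weight, then run Kruskal:
B–E (2): add — endpoints in different components.
A–F (6): add — endpoints in different components.
C–G (6): add — endpoints in different components.
C–D (10): add — endpoints in different components.
C–E (13): add — endpoints in different components.
E–G (13): skip — E and G already connected.
B–D (15): skip — B and D already connected.
A–C (16): add — endpoints in different components.
MST edges: B–E, A–F, C–G, C–D, C–E, A–C; total weight 2+6+6+10+13+16 = 53.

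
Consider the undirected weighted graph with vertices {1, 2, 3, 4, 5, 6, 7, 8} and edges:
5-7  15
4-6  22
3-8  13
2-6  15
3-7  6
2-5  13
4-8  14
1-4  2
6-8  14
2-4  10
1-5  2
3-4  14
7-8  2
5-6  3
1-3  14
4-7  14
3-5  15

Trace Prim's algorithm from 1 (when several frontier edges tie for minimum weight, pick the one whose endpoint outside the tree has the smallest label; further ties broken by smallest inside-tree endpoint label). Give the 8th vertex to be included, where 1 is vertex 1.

Prim, starting at 1.
Step 1: cheapest edge leaving the tree is 1-4 (2); add 4.
Step 2: cheapest edge leaving the tree is 1-5 (2); add 5.
Step 3: cheapest edge leaving the tree is 5-6 (3); add 6.
Step 4: cheapest edge leaving the tree is 2-4 (10); add 2.
Step 5: cheapest edge leaving the tree is 1-3 (14); add 3.
Step 6: cheapest edge leaving the tree is 3-7 (6); add 7.
Step 7: cheapest edge leaving the tree is 7-8 (2); add 8.
Vertex order: 1, 4, 5, 6, 2, 3, 7, 8. The 8th vertex is 8.

8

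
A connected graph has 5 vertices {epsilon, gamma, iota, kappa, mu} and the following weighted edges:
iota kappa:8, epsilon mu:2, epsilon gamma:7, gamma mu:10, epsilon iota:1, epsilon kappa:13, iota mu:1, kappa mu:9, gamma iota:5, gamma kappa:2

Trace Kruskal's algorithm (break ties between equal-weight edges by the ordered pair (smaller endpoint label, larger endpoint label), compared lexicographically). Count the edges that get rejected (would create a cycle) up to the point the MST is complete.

Sort edges by weight, then run Kruskal:
epsilon iota (1): add — endpoints in different components.
iota mu (1): add — endpoints in different components.
epsilon mu (2): skip — epsilon and mu already connected.
gamma kappa (2): add — endpoints in different components.
gamma iota (5): add — endpoints in different components.
Edges rejected before the tree was complete: 1.

1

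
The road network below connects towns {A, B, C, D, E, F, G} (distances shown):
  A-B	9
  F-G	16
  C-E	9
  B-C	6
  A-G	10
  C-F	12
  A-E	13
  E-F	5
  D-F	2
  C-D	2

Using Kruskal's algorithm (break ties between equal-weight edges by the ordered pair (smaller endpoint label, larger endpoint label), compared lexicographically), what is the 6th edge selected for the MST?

Kruskal: consider edges lightest-first.
C-D (2): add. Components now {A} {B} {C,D} {E} {F} {G}
D-F (2): add. Components now {A} {B} {C,D,F} {E} {G}
E-F (5): add. Components now {A} {B} {C,D,E,F} {G}
B-C (6): add. Components now {A} {B,C,D,E,F} {G}
A-B (9): add. Components now {A,B,C,D,E,F} {G}
C-E (9): skip — C and E already connected.
A-G (10): add. Components now {A,B,C,D,E,F,G}
The 6th edge added is A-G.

A-G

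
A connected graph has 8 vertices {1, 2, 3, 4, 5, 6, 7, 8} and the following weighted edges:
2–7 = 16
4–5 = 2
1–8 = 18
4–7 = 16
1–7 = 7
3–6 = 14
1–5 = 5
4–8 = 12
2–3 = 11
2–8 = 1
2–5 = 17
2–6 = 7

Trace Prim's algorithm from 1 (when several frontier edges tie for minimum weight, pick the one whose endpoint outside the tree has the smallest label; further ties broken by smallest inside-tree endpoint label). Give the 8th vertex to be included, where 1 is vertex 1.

3

Grow the tree from 1 using Prim:
Step 1: cheapest edge leaving the tree is 1–5 (5); add 5.
Step 2: cheapest edge leaving the tree is 4–5 (2); add 4.
Step 3: cheapest edge leaving the tree is 1–7 (7); add 7.
Step 4: cheapest edge leaving the tree is 4–8 (12); add 8.
Step 5: cheapest edge leaving the tree is 2–8 (1); add 2.
Step 6: cheapest edge leaving the tree is 2–6 (7); add 6.
Step 7: cheapest edge leaving the tree is 2–3 (11); add 3.
Vertex order: 1, 5, 4, 7, 8, 2, 6, 3. The 8th vertex is 3.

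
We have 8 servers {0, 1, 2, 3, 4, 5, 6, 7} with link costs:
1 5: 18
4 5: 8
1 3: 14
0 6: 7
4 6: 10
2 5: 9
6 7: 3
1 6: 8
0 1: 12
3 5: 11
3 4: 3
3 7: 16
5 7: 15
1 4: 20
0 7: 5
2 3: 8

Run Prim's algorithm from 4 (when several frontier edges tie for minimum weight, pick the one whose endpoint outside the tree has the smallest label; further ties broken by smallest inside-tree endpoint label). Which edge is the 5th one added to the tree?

Prim, starting at 4.
Step 1: cheapest edge leaving the tree is 3 4 (3); add 3.
Step 2: cheapest edge leaving the tree is 2 3 (8); add 2.
Step 3: cheapest edge leaving the tree is 4 5 (8); add 5.
Step 4: cheapest edge leaving the tree is 4 6 (10); add 6.
Step 5: cheapest edge leaving the tree is 6 7 (3); add 7.
Step 6: cheapest edge leaving the tree is 0 7 (5); add 0.
Step 7: cheapest edge leaving the tree is 1 6 (8); add 1.
The 5th edge added is 6 7.

6-7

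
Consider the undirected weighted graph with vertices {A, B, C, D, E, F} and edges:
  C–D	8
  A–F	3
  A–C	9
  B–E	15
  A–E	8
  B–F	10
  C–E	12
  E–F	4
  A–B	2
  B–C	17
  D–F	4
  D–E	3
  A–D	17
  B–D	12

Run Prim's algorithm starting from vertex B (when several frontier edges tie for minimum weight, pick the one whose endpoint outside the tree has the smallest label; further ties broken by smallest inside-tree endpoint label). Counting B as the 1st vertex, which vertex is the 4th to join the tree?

Grow the tree from B using Prim:
Step 1: cheapest edge leaving the tree is A–B (2); add A.
Step 2: cheapest edge leaving the tree is A–F (3); add F.
Step 3: cheapest edge leaving the tree is D–F (4); add D.
Step 4: cheapest edge leaving the tree is D–E (3); add E.
Step 5: cheapest edge leaving the tree is C–D (8); add C.
Vertex order: B, A, F, D, E, C. The 4th vertex is D.

D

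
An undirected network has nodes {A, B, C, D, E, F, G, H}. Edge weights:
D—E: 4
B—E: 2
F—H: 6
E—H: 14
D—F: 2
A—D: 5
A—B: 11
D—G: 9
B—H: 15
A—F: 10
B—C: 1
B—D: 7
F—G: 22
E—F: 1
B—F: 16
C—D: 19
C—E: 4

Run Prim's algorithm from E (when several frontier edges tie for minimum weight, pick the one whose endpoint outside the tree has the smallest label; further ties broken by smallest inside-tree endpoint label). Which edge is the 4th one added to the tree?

D-F

Prim, starting at E.
Step 1: cheapest edge leaving the tree is E—F (1); add F.
Step 2: cheapest edge leaving the tree is B—E (2); add B.
Step 3: cheapest edge leaving the tree is B—C (1); add C.
Step 4: cheapest edge leaving the tree is D—F (2); add D.
Step 5: cheapest edge leaving the tree is A—D (5); add A.
Step 6: cheapest edge leaving the tree is F—H (6); add H.
Step 7: cheapest edge leaving the tree is D—G (9); add G.
The 4th edge added is D—F.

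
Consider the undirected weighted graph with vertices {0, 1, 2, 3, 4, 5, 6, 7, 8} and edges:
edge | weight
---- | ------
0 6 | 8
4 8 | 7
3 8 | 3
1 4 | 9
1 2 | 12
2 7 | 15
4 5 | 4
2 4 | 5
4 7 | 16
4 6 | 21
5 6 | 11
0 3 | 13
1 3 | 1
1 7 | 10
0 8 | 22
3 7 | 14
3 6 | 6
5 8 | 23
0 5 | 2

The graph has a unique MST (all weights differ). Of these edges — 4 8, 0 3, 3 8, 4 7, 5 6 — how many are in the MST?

Kruskal's algorithm — process edges by increasing weight (ties by edge label):
1 3 (1): add — endpoints in different components.
0 5 (2): add — endpoints in different components.
3 8 (3): add — endpoints in different components.
4 5 (4): add — endpoints in different components.
2 4 (5): add — endpoints in different components.
3 6 (6): add — endpoints in different components.
4 8 (7): add — endpoints in different components.
0 6 (8): skip — 0 and 6 already connected.
1 4 (9): skip — 1 and 4 already connected.
1 7 (10): add — endpoints in different components.
MST edge set: {1 3, 0 5, 3 8, 4 5, 2 4, 3 6, 4 8, 1 7}.
Of the listed edges, {4 8, 3 8} are in the MST → 2.

2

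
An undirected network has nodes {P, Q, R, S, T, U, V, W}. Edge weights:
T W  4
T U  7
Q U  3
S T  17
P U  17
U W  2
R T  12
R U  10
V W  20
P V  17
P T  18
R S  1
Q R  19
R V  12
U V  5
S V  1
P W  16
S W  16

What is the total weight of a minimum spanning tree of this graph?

Grow the tree from V using Prim:
Step 1: cheapest edge leaving the tree is S V (1); add S.
Step 2: cheapest edge leaving the tree is R S (1); add R.
Step 3: cheapest edge leaving the tree is U V (5); add U.
Step 4: cheapest edge leaving the tree is U W (2); add W.
Step 5: cheapest edge leaving the tree is Q U (3); add Q.
Step 6: cheapest edge leaving the tree is T W (4); add T.
Step 7: cheapest edge leaving the tree is P W (16); add P.
MST edges: S V, R S, U V, U W, Q U, T W, P W; total weight 1+1+5+2+3+4+16 = 32.

32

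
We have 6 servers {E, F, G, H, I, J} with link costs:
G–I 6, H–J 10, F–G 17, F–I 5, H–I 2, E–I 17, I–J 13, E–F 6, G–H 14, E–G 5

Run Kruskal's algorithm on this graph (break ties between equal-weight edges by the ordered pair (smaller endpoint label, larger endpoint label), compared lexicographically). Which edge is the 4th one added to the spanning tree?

E-F

Kruskal's algorithm — process edges by increasing weight (ties by edge label):
H–I (2): add. Components now {E} {F} {G} {H,I} {J}
E–G (5): add. Components now {E,G} {F} {H,I} {J}
F–I (5): add. Components now {E,G} {F,H,I} {J}
E–F (6): add. Components now {E,F,G,H,I} {J}
G–I (6): skip — G and I already connected.
H–J (10): add. Components now {E,F,G,H,I,J}
The 4th edge added is E–F.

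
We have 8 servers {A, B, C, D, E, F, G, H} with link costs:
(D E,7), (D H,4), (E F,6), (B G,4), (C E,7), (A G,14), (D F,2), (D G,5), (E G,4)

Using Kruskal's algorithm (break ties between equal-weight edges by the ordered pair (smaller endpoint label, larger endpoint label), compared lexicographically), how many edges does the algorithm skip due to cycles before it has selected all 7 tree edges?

Kruskal's algorithm — process edges by increasing weight (ties by edge label):
D F (2): add — endpoints in different components.
B G (4): add — endpoints in different components.
D H (4): add — endpoints in different components.
E G (4): add — endpoints in different components.
D G (5): add — endpoints in different components.
E F (6): skip — E and F already connected.
C E (7): add — endpoints in different components.
D E (7): skip — D and E already connected.
A G (14): add — endpoints in different components.
Edges rejected before the tree was complete: 2.

2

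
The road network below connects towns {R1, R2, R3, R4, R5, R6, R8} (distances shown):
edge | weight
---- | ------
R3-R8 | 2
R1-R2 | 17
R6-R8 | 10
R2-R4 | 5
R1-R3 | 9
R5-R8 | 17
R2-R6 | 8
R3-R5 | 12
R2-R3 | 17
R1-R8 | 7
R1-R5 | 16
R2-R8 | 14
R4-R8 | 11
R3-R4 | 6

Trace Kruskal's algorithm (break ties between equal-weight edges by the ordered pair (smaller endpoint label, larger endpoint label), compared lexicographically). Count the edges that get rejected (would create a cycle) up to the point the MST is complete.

3

Sort edges by weight, then run Kruskal:
R3-R8 (2): add — endpoints in different components.
R2-R4 (5): add — endpoints in different components.
R3-R4 (6): add — endpoints in different components.
R1-R8 (7): add — endpoints in different components.
R2-R6 (8): add — endpoints in different components.
R1-R3 (9): skip — R1 and R3 already connected.
R6-R8 (10): skip — R6 and R8 already connected.
R4-R8 (11): skip — R4 and R8 already connected.
R3-R5 (12): add — endpoints in different components.
Edges rejected before the tree was complete: 3.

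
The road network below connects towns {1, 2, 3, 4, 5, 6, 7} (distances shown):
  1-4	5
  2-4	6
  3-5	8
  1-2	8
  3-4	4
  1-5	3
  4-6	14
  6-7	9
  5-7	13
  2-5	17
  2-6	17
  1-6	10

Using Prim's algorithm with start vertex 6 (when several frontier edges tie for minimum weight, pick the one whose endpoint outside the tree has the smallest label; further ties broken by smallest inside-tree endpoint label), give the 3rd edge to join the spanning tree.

Grow the tree from 6 using Prim:
Step 1: cheapest edge leaving the tree is 6-7 (9); add 7.
Step 2: cheapest edge leaving the tree is 1-6 (10); add 1.
Step 3: cheapest edge leaving the tree is 1-5 (3); add 5.
Step 4: cheapest edge leaving the tree is 1-4 (5); add 4.
Step 5: cheapest edge leaving the tree is 3-4 (4); add 3.
Step 6: cheapest edge leaving the tree is 2-4 (6); add 2.
The 3rd edge added is 1-5.

1-5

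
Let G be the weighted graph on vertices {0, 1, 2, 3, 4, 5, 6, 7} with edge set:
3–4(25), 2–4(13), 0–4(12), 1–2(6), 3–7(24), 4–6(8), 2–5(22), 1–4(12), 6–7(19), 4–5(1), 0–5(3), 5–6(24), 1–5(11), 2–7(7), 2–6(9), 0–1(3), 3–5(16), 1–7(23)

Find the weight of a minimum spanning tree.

44

Kruskal's algorithm — process edges by increasing weight (ties by edge label):
4–5 (1): add — endpoints in different components.
0–1 (3): add — endpoints in different components.
0–5 (3): add — endpoints in different components.
1–2 (6): add — endpoints in different components.
2–7 (7): add — endpoints in different components.
4–6 (8): add — endpoints in different components.
2–6 (9): skip — 2 and 6 already connected.
1–5 (11): skip — 1 and 5 already connected.
0–4 (12): skip — 0 and 4 already connected.
1–4 (12): skip — 1 and 4 already connected.
2–4 (13): skip — 2 and 4 already connected.
3–5 (16): add — endpoints in different components.
MST edges: 4–5, 0–1, 0–5, 1–2, 2–7, 4–6, 3–5; total weight 1+3+3+6+7+8+16 = 44.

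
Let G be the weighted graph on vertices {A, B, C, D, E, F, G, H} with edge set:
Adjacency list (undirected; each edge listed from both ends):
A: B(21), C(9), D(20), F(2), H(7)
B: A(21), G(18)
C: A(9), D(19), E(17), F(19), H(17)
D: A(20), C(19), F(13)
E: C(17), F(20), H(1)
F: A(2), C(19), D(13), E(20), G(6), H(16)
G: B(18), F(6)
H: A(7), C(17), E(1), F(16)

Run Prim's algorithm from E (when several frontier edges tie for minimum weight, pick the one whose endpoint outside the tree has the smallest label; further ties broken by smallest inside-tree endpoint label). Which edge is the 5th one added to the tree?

A-C

Prim's algorithm from E:
Step 1: cheapest edge leaving the tree is E–H (1); add H.
Step 2: cheapest edge leaving the tree is A–H (7); add A.
Step 3: cheapest edge leaving the tree is A–F (2); add F.
Step 4: cheapest edge leaving the tree is F–G (6); add G.
Step 5: cheapest edge leaving the tree is A–C (9); add C.
Step 6: cheapest edge leaving the tree is D–F (13); add D.
Step 7: cheapest edge leaving the tree is B–G (18); add B.
The 5th edge added is A–C.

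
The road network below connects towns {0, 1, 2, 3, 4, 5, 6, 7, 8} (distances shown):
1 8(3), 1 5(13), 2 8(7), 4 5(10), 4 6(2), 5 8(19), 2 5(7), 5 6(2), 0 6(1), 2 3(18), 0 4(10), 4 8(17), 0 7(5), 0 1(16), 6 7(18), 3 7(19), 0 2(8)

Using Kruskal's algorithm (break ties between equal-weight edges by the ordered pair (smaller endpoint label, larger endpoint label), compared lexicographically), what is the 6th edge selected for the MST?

Sort edges by weight, then run Kruskal:
0 6 (1): add — endpoints in different components.
4 6 (2): add — endpoints in different components.
5 6 (2): add — endpoints in different components.
1 8 (3): add — endpoints in different components.
0 7 (5): add — endpoints in different components.
2 5 (7): add — endpoints in different components.
2 8 (7): add — endpoints in different components.
0 2 (8): skip — 0 and 2 already connected.
0 4 (10): skip — 0 and 4 already connected.
4 5 (10): skip — 4 and 5 already connected.
1 5 (13): skip — 1 and 5 already connected.
0 1 (16): skip — 0 and 1 already connected.
4 8 (17): skip — 4 and 8 already connected.
2 3 (18): add — endpoints in different components.
The 6th edge added is 2 5.

2-5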